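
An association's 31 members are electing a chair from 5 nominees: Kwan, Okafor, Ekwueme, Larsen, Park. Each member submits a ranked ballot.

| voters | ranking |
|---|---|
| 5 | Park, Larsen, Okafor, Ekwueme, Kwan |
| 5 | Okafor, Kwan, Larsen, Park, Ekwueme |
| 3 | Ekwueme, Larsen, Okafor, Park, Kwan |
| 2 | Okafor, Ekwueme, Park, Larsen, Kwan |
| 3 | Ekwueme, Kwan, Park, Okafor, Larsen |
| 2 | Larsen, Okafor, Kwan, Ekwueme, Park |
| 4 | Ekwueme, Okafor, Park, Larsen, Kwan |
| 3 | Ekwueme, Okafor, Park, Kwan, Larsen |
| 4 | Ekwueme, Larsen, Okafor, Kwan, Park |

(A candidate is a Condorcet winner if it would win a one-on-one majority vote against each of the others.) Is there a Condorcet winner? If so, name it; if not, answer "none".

Ekwueme

Pairwise majorities:
Kwan vs Okafor: 3 to 28, Okafor.
Kwan vs Ekwueme: Kwan preferred on 5+2 = 7 ballots; Ekwueme wins 24–7.
Kwan vs Larsen: Kwan preferred on 5+3+3 = 11 ballots; Larsen wins 20–11.
Kwan vs Park: Kwan preferred on 5+3+2+4 = 14 ballots; Park wins 17–14.
Okafor vs Ekwueme: 14 to 17, Ekwueme.
Okafor vs Larsen: 17 to 14, Okafor.
Okafor vs Park: Okafor preferred on 23 ballots; Okafor wins 23–8.
Ekwueme vs Larsen: Ekwueme preferred on 3+2+3+4+3+4 = 19 ballots; Ekwueme wins 19–12.
Ekwueme vs Park: Ekwueme is ranked higher on 21 ballots, Park on 10. Ekwueme wins 21–10.
Larsen vs Park: 5+3+2+4 = 14 for Larsen, 17 for Park — Park by 17–14.
Ekwueme wins every pairwise contest, so Ekwueme is the Condorcet winner.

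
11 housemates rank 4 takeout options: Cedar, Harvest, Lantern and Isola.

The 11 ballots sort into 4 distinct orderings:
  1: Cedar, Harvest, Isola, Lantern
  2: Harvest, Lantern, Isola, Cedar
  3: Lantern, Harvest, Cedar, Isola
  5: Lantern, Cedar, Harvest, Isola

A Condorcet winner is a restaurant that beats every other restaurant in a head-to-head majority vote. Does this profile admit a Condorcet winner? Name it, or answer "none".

Lantern

Check each pair by majority over 11 ballots:
Cedar vs Harvest: 6 to 5, Cedar.
Cedar vs Lantern: Cedar is ranked higher on 1 ballot, Lantern on 10. Lantern wins 10–1.
Cedar vs Isola: Cedar is ranked higher on 1+3+5 = 9 ballots, Isola on 2. Cedar wins 9–2.
Harvest vs Lantern: Harvest is ranked higher on 1+2 = 3 ballots, Lantern on 8. Lantern wins 8–3.
Harvest vs Isola: Harvest preferred on 1+2+3+5 = 11 ballots; Harvest wins 11–0.
Lantern vs Isola: Lantern preferred on 2+3+5 = 10 ballots; Lantern wins 10–1.
Lantern beats each of Cedar, Harvest, Isola — Lantern is the Condorcet winner.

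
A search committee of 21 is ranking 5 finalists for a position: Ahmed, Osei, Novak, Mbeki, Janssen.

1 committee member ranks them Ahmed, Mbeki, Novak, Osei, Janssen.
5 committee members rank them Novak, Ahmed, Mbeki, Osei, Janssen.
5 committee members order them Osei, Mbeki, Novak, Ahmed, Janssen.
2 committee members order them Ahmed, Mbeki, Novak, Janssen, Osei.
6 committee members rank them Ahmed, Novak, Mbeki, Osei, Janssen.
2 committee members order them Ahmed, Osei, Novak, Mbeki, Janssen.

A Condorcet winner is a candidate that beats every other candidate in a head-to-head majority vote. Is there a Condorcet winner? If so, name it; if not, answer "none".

Ahmed

Check each pair by majority over 21 ballots:
Ahmed vs Osei: Ahmed preferred on 1+5+2+6+2 = 16 ballots; Ahmed wins 16–5.
Ahmed vs Novak: Ahmed preferred on 1+2+6+2 = 11 ballots; Ahmed wins 11–10.
Ahmed vs Mbeki: 16 to 5, Ahmed.
Ahmed vs Janssen: 21 to 0, Ahmed.
Osei vs Novak: 5+2 = 7 for Osei, 14 for Novak — Novak by 14–7.
Osei vs Mbeki: 7 to 14, Mbeki.
Osei vs Janssen: 1+5+5+6+2 = 19 for Osei, 2 for Janssen — Osei by 19–2.
Novak vs Mbeki: 13 to 8, Novak.
Novak vs Janssen: Novak preferred on 1+5+5+2+6+2 = 21 ballots; Novak wins 21–0.
Mbeki vs Janssen: Mbeki preferred on 1+5+5+2+6+2 = 21 ballots; Mbeki wins 21–0.
Ahmed beats each of Osei, Novak, Mbeki, Janssen — Ahmed is the Condorcet winner.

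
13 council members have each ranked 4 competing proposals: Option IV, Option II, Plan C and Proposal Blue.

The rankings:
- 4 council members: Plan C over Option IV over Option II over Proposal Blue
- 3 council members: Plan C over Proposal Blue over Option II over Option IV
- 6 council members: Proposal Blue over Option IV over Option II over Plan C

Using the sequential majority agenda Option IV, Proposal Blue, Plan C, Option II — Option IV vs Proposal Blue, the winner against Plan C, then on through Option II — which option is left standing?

Round 1: Option IV vs Proposal Blue — 4–9, Proposal Blue advances.
Round 2: Proposal Blue vs Plan C — 6–7, Plan C advances.
Round 3: Plan C vs Option II — 7–6, Plan C advances.
The agenda winner is Plan C.

Plan C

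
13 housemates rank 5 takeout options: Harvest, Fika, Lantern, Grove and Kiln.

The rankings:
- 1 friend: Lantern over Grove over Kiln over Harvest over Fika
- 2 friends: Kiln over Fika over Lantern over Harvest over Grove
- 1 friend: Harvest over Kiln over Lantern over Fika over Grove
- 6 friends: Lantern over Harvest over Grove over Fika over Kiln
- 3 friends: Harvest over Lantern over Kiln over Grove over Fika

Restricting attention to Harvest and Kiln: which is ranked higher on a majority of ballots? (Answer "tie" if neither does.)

Ballots ranking Harvest above Kiln: 1 + 6 + 3 = 10.
Ballots ranking Kiln above Harvest: 13 − 10 = 3.
Harvest wins the head-to-head 10–3.

Harvest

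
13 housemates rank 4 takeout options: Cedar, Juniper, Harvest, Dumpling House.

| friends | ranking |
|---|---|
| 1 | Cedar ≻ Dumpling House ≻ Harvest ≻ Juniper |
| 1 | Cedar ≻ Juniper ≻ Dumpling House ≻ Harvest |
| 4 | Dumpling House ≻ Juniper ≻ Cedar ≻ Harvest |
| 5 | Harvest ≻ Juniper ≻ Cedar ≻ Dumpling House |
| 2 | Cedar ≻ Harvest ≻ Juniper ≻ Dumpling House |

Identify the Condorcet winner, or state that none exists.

Check each pair by majority over 13 ballots:
Cedar–Juniper: Juniper 9–4.
Cedar–Harvest: Cedar 8–5.
Cedar vs Dumpling House: Cedar, 9–4.
Juniper vs Harvest: Harvest wins 8–5.
Juniper–Dumpling House: Juniper 8–5.
Harvest vs Dumpling House: Harvest, 7–6.
No restaurant is unbeaten: Cedar loses to Juniper; Juniper loses to Harvest; Harvest loses to Cedar; Dumpling House loses to Cedar. In particular Cedar > Harvest > Juniper > Cedar is a majority cycle — no Condorcet winner exists.

none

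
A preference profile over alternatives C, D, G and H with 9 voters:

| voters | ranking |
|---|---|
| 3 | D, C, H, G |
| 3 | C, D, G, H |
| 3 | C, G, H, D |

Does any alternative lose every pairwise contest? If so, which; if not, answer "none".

H

Pairwise majorities:
C–D: C 6–3.
C vs G: C wins 9–0.
C vs H: C preferred on 3+3+3 = 9 ballots; C wins 9–0.
D vs G: 6 to 3, D.
D–H: D 6–3.
G–H: G 6–3.
Only H has no wins; H is the Condorcet loser.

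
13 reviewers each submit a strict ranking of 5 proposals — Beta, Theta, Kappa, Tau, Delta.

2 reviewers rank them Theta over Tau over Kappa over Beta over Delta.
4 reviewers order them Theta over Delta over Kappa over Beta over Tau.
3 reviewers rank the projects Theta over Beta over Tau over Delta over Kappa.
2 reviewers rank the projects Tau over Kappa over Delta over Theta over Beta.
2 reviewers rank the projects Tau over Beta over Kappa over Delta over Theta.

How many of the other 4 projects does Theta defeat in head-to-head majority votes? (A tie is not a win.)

4

Theta against each rival (13 reviewers):
Theta vs Beta: Theta, 11–2.
Theta vs Kappa: 2+4+3 = 9 for Theta, 4 for Kappa — Theta by 9–4.
Theta vs Tau: Theta is ranked higher on 2+4+3 = 9 ballots, Tau on 4. Theta wins 9–4.
Theta vs Delta: Theta, 9–4.
Theta beats Beta, Kappa, Tau, Delta — 4 pairwise wins.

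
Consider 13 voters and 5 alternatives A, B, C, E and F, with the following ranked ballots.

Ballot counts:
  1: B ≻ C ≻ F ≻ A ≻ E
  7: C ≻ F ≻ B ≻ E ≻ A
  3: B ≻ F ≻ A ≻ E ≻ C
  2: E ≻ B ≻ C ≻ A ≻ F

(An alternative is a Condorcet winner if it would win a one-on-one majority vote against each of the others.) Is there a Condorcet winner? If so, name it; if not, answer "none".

C

Head-to-head results (13 voters):
A–B: B 13–0.
A vs C: 3 to 10, C.
A vs E: 1+3 = 4 for A, 9 for E — E by 9–4.
A vs F: 2 to 11, F.
B vs C: 1+3+2 = 6 for B, 7 for C — C by 7–6.
B vs E: B preferred on 1+7+3 = 11 ballots; B wins 11–2.
B vs F: 1+3+2 = 6 for B, 7 for F — F by 7–6.
C vs E: C is ranked higher on 1+7 = 8 ballots, E on 5. C wins 8–5.
C vs F: C is ranked higher on 1+7+2 = 10 ballots, F on 3. C wins 10–3.
E vs F: 2 for E, 11 for F — F by 11–2.
C wins every pairwise contest, so C is the Condorcet winner.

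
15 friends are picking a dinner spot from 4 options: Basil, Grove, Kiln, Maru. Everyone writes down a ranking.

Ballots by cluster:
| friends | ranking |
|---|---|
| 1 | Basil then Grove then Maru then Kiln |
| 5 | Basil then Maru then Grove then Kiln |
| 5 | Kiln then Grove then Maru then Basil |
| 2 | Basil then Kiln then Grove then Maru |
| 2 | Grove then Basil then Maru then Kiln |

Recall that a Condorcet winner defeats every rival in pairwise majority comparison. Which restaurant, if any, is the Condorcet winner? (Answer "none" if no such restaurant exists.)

Check each pair by majority over 15 ballots:
Basil vs Grove: Basil wins 8–7.
Basil–Kiln: Basil 10–5.
Basil–Maru: Basil 10–5.
Grove vs Kiln: Grove wins 8–7.
Grove vs Maru: Grove, 10–5.
Kiln vs Maru: Maru wins 8–7.
Basil wins every pairwise contest, so Basil is the Condorcet winner.

Basil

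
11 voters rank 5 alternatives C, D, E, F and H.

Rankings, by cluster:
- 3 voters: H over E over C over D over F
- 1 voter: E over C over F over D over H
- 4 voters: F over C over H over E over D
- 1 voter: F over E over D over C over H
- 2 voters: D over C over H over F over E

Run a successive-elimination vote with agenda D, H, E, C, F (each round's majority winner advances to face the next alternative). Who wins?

C

Round 1: D vs H — 4–7, H advances.
Round 2: H vs E — 9–2, H advances.
Round 3: H vs C — 3–8, C advances.
Round 4: C vs F — 6–5, C advances.
The agenda winner is C.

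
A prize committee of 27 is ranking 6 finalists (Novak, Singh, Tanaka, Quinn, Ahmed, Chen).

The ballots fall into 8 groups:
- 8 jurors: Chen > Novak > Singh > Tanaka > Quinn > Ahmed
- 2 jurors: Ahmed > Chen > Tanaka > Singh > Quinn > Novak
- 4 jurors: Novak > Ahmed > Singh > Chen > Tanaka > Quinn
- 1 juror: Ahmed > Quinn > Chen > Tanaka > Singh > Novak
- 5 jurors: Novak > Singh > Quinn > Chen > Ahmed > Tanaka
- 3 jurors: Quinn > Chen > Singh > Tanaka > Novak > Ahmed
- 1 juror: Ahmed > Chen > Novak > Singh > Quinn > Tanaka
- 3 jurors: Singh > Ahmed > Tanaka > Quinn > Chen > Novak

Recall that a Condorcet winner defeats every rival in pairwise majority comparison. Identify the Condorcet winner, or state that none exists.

Chen

Head-to-head results (27 jurors):
Novak–Singh: Novak 18–9.
Novak vs Tanaka: 8+4+5+1 = 18 for Novak, 9 for Tanaka — Novak by 18–9.
Novak vs Quinn: Novak preferred on 8+4+5+1 = 18 ballots; Novak wins 18–9.
Novak vs Ahmed: 8+4+5+3 = 20 for Novak, 7 for Ahmed — Novak by 20–7.
Novak vs Chen: 4+5 = 9 for Novak, 18 for Chen — Chen by 18–9.
Singh–Tanaka: Singh 24–3.
Singh vs Quinn: Singh wins 23–4.
Singh vs Ahmed: Singh wins 19–8.
Singh vs Chen: Chen wins 15–12.
Tanaka vs Quinn: Tanaka wins 17–10.
Tanaka vs Ahmed: Tanaka is ranked higher on 8+3 = 11 ballots, Ahmed on 16. Ahmed wins 16–11.
Tanaka vs Chen: Tanaka preferred on 3 ballots; Chen wins 24–3.
Quinn vs Ahmed: Quinn wins 16–11.
Quinn vs Chen: Chen wins 15–12.
Ahmed vs Chen: Ahmed preferred on 2+4+1+1+3 = 11 ballots; Chen wins 16–11.
Chen defeats every rival head-to-head and is the Condorcet winner.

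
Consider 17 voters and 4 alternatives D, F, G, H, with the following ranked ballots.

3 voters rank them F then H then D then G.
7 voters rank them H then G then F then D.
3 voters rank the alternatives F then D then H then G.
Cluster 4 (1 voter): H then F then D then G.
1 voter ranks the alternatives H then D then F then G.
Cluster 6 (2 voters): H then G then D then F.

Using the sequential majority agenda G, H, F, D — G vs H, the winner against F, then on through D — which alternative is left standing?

H

Round 1: G vs H — 0–17, H advances.
Round 2: H vs F — 11–6, H advances.
Round 3: H vs D — 14–3, H advances.
The agenda winner is H.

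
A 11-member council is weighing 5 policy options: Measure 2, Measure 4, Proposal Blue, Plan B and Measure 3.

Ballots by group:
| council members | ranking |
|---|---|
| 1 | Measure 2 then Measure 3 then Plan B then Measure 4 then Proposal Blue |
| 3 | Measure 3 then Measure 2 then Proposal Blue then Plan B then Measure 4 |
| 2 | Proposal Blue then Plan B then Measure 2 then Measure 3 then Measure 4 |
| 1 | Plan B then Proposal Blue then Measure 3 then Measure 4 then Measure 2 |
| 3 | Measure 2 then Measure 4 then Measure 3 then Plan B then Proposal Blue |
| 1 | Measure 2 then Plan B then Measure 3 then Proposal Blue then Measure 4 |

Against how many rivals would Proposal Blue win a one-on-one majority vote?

1

Proposal Blue against each rival (11 council members):
Proposal Blue vs Measure 2: Measure 2, 8–3.
Proposal Blue–Measure 4: Proposal Blue 7–4.
Proposal Blue vs Plan B: Proposal Blue preferred on 3+2 = 5 ballots; Plan B wins 6–5.
Proposal Blue vs Measure 3: 2+1 = 3 for Proposal Blue, 8 for Measure 3 — Measure 3 by 8–3.
Proposal Blue beats Measure 4; loses to Measure 2, Plan B, Measure 3 — 1 pairwise win.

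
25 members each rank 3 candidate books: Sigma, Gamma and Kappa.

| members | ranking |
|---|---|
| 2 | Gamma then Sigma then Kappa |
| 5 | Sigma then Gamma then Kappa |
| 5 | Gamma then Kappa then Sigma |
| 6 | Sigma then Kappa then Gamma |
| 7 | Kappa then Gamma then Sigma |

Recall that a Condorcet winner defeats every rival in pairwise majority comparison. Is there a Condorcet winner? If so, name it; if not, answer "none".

none

Pairwise majorities:
Sigma vs Gamma: 5+6 = 11 for Sigma, 14 for Gamma — Gamma by 14–11.
Sigma vs Kappa: 2+5+6 = 13 for Sigma, 12 for Kappa — Sigma by 13–12.
Gamma vs Kappa: Kappa, 13–12.
No book is unbeaten: Sigma loses to Gamma; Gamma loses to Kappa; Kappa loses to Sigma. In particular Sigma > Kappa > Gamma > Sigma is a majority cycle — no Condorcet winner exists.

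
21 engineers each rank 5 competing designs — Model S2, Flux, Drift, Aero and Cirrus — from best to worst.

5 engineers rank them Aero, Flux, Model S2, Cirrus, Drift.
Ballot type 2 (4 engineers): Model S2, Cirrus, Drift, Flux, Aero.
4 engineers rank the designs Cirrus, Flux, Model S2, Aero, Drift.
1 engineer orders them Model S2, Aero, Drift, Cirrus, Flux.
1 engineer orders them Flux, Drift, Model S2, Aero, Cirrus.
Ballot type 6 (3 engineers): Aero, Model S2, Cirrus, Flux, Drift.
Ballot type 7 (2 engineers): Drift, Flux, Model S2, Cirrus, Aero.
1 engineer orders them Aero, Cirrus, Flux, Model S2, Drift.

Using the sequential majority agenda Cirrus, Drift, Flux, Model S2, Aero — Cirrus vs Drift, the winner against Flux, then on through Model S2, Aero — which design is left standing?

Model S2

Round 1: Cirrus vs Drift — 17–4, Cirrus advances.
Round 2: Cirrus vs Flux — 13–8, Cirrus advances.
Round 3: Cirrus vs Model S2 — 5–16, Model S2 advances.
Round 4: Model S2 vs Aero — 12–9, Model S2 advances.
The agenda winner is Model S2.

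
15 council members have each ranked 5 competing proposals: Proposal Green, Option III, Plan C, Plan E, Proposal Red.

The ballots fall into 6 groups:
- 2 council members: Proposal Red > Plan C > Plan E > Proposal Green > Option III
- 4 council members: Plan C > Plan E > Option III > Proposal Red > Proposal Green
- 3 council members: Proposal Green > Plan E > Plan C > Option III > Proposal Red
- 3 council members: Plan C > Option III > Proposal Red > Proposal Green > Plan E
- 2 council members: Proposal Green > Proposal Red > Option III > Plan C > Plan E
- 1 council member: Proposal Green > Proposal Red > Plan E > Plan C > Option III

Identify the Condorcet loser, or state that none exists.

Pairwise majorities:
Proposal Green vs Option III: Proposal Green is ranked higher on 2+3+2+1 = 8 ballots, Option III on 7. Proposal Green wins 8–7.
Proposal Green vs Plan C: Plan C, 9–6.
Proposal Green vs Plan E: Proposal Green is ranked higher on 3+3+2+1 = 9 ballots, Plan E on 6. Proposal Green wins 9–6.
Proposal Green vs Proposal Red: 3+2+1 = 6 for Proposal Green, 9 for Proposal Red — Proposal Red by 9–6.
Option III vs Plan C: Option III preferred on 2 ballots; Plan C wins 13–2.
Option III–Plan E: Plan E 10–5.
Option III vs Proposal Red: Option III wins 10–5.
Plan C vs Plan E: Plan C wins 11–4.
Plan C vs Proposal Red: Plan C preferred on 4+3+3 = 10 ballots; Plan C wins 10–5.
Plan E–Proposal Red: Proposal Red 8–7.
No option is winless: Proposal Green beats Option III; Option III beats Proposal Red; Plan C beats Proposal Green; Plan E beats Option III; Proposal Red beats Proposal Green. There is no Condorcet loser.

none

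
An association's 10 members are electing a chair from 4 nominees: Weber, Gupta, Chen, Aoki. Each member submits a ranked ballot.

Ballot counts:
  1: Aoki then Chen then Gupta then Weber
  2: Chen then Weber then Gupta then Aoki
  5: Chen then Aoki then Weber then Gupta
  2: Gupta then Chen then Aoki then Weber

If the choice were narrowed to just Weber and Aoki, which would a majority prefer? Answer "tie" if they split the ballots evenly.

Aoki

Ballots ranking Weber above Aoki: 2.
Ballots ranking Aoki above Weber: 10 − 2 = 8.
Aoki wins the head-to-head 8–2.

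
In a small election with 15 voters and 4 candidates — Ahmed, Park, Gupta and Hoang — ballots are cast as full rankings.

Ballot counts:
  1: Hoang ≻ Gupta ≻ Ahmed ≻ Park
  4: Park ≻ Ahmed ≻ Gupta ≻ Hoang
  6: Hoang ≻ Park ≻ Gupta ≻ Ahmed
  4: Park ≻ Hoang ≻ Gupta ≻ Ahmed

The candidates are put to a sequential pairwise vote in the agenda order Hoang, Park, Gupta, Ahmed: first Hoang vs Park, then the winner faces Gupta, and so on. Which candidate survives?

Round 1: Hoang vs Park — 7–8, Park advances.
Round 2: Park vs Gupta — 14–1, Park advances.
Round 3: Park vs Ahmed — 14–1, Park advances.
Park survives the agenda.

Park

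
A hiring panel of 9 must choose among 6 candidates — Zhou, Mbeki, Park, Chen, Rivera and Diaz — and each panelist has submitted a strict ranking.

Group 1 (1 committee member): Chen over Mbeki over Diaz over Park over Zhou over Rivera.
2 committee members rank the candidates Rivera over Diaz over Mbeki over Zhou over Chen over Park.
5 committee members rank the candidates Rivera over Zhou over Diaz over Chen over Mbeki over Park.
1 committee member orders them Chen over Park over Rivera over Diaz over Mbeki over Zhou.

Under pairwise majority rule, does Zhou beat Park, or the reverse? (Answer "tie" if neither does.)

Zhou

Ballots ranking Zhou above Park: 2 + 5 = 7.
Ballots ranking Park above Zhou: 9 − 7 = 2.
Zhou wins the head-to-head 7–2.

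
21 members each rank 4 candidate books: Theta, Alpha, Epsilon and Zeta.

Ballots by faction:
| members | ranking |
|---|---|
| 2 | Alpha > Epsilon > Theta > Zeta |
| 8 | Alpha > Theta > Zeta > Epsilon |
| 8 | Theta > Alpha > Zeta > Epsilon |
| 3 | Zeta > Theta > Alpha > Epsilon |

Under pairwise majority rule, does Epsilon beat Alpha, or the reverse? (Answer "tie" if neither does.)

Alpha

No ballot ranks Epsilon above Alpha: 0.
Ballots ranking Alpha above Epsilon: 21 − 0 = 21.
Alpha wins the head-to-head 21–0.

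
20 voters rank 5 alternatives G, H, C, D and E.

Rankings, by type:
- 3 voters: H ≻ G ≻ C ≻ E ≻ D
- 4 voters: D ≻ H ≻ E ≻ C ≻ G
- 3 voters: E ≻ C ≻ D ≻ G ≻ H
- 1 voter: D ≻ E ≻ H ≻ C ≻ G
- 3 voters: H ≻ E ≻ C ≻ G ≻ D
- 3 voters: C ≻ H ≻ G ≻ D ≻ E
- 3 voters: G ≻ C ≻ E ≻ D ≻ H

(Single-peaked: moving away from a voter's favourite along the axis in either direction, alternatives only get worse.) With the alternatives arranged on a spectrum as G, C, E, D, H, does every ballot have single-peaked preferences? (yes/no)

Axis positions: G=1, C=2, E=3, D=4, H=5.
Type 1: ranking walks positions 5-1-2-3-4; G is ranked above D even though D lies between G and the peak H on the axis — preferences dip and rise again. Not single-peaked.
Type 2 (peak D at position 4): ranking walks positions 4-5-3-2-1, expanding outward from the peak — single-peaked.
Type 3 (peak E at position 3): ranking walks positions 3-2-4-1-5, expanding outward from the peak — single-peaked.
Type 4 (peak D at position 4): ranking walks positions 4-3-5-2-1, expanding outward from the peak — single-peaked.
Type 5: ranking walks positions 5-3-2-1-4; E is ranked above D even though D lies between E and the peak H on the axis — preferences dip and rise again. Not single-peaked.
Type 6: ranking walks positions 2-5-1-4-3; H is ranked above E even though E lies between H and the peak C on the axis — preferences dip and rise again. Not single-peaked.
Type 7 (peak G at position 1): ranking walks positions 1-2-3-4-5, expanding outward from the peak — single-peaked.
Type 1 violates single-peakedness, so the profile is not single-peaked on this axis.

no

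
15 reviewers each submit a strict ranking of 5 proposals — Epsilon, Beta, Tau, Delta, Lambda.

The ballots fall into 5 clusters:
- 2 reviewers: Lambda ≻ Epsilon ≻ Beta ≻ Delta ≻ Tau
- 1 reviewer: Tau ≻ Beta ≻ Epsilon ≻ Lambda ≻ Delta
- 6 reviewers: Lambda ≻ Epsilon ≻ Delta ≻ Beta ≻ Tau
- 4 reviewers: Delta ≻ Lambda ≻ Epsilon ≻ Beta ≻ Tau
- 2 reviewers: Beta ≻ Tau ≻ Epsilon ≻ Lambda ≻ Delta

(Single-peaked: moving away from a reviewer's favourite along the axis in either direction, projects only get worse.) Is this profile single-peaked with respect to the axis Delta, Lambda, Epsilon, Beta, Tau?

Axis positions: Delta=1, Lambda=2, Epsilon=3, Beta=4, Tau=5.
Cluster 1 (peak Lambda at position 2): ranking walks positions 2-3-4-1-5, expanding outward from the peak — single-peaked.
Cluster 2 (peak Tau at position 5): ranking walks positions 5-4-3-2-1, expanding outward from the peak — single-peaked.
Cluster 3 (peak Lambda at position 2): ranking walks positions 2-3-1-4-5, expanding outward from the peak — single-peaked.
Cluster 4 (peak Delta at position 1): ranking walks positions 1-2-3-4-5, expanding outward from the peak — single-peaked.
Cluster 5 (peak Beta at position 4): ranking walks positions 4-5-3-2-1, expanding outward from the peak — single-peaked.
Every ranking is single-peaked on this axis.

yes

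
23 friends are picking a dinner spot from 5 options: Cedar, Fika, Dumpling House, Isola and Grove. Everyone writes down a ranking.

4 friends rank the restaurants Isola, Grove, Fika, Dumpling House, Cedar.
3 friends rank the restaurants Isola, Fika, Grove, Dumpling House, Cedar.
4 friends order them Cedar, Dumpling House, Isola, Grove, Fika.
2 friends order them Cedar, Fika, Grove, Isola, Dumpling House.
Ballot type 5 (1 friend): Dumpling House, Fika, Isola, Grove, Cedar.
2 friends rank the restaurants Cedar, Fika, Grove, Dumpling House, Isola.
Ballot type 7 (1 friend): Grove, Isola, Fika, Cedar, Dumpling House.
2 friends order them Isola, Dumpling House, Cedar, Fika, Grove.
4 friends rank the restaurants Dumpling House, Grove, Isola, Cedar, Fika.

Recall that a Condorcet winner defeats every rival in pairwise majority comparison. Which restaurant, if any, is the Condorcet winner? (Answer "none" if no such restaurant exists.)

Check each pair by majority over 23 ballots:
Cedar–Fika: Cedar 14–9.
Cedar vs Dumpling House: 9 to 14, Dumpling House.
Cedar–Isola: Isola 15–8.
Cedar vs Grove: Grove wins 13–10.
Fika vs Dumpling House: Fika is ranked higher on 4+3+2+2+1 = 12 ballots, Dumpling House on 11. Fika wins 12–11.
Fika vs Isola: Isola wins 18–5.
Fika vs Grove: Grove wins 13–10.
Dumpling House vs Isola: Dumpling House preferred on 4+1+2+4 = 11 ballots; Isola wins 12–11.
Dumpling House–Grove: Grove 12–11.
Isola–Grove: Isola 14–9.
Only Isola has no losses; Isola is the Condorcet winner.

Isola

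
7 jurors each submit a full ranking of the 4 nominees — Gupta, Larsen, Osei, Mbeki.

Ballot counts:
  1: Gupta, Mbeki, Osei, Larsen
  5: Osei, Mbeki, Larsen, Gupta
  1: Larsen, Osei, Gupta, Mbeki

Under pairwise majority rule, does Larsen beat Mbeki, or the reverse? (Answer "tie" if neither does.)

Mbeki

Ballots ranking Larsen above Mbeki: 1.
Ballots ranking Mbeki above Larsen: 7 − 1 = 6.
Mbeki wins the head-to-head 6–1.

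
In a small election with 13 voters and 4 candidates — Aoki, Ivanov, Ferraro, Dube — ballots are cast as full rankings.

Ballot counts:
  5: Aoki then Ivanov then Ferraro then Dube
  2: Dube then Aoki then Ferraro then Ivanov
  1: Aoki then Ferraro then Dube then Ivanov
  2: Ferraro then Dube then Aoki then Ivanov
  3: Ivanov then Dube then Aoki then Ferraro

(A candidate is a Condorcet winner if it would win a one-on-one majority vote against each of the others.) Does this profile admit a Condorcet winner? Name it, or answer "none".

Pairwise majorities:
Aoki vs Ivanov: 10 to 3, Aoki.
Aoki vs Ferraro: Aoki is ranked higher on 5+2+1+3 = 11 ballots, Ferraro on 2. Aoki wins 11–2.
Aoki vs Dube: Dube wins 7–6.
Ivanov vs Ferraro: Ivanov, 8–5.
Ivanov vs Dube: 5+3 = 8 for Ivanov, 5 for Dube — Ivanov by 8–5.
Ferraro vs Dube: 8 to 5, Ferraro.
Each candidate drops at least one matchup (Aoki loses to Dube; Ivanov loses to Aoki; Ferraro loses to Aoki; Dube loses to Ivanov); the cycle Aoki beats Ivanov beats Dube beats Aoki rules out a Condorcet winner.

none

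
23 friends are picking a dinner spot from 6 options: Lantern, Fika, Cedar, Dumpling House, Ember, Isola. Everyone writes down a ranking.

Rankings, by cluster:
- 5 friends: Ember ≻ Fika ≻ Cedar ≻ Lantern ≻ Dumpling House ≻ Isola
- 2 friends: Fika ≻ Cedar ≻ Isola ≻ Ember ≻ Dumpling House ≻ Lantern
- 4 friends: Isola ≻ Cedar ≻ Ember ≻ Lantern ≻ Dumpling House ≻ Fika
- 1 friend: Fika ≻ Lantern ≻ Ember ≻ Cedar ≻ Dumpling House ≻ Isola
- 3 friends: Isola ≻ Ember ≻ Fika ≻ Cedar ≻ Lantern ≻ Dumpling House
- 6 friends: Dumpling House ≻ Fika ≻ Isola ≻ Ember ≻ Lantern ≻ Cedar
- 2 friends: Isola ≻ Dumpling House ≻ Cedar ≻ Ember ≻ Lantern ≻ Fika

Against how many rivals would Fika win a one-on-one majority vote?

3

Fika against each rival (23 friends):
Fika–Lantern: Fika 17–6.
Fika vs Cedar: Fika preferred on 5+2+1+3+6 = 17 ballots; Fika wins 17–6.
Fika vs Dumpling House: Fika is ranked higher on 5+2+1+3 = 11 ballots, Dumpling House on 12. Dumpling House wins 12–11.
Fika vs Ember: Ember, 14–9.
Fika vs Isola: Fika is ranked higher on 5+2+1+6 = 14 ballots, Isola on 9. Fika wins 14–9.
Fika beats Lantern, Cedar, Isola; loses to Dumpling House, Ember — 3 pairwise wins.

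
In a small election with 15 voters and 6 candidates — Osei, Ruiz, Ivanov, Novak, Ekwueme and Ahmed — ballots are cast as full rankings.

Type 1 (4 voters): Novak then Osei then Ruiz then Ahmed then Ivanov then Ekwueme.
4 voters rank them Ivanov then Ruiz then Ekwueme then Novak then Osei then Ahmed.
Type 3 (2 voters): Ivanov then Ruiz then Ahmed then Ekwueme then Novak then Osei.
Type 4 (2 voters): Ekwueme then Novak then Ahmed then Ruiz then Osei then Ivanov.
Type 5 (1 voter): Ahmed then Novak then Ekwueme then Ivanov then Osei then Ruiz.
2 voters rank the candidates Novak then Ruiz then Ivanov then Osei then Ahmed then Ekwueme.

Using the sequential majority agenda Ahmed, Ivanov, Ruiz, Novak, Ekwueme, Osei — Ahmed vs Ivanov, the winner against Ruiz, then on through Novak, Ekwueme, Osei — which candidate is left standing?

Ekwueme

Round 1: Ahmed vs Ivanov — 7–8, Ivanov advances.
Round 2: Ivanov vs Ruiz — 7–8, Ruiz advances.
Round 3: Ruiz vs Novak — 6–9, Novak advances.
Round 4: Novak vs Ekwueme — 7–8, Ekwueme advances.
Round 5: Ekwueme vs Osei — 9–6, Ekwueme advances.
The agenda winner is Ekwueme.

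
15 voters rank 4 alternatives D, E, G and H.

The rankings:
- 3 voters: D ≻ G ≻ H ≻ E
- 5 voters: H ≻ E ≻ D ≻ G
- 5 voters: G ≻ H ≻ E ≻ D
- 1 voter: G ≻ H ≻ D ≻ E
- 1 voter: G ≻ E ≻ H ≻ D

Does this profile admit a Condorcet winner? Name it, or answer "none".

none

Check each pair by majority over 15 ballots:
D vs E: E wins 11–4.
D vs G: D, 8–7.
D vs H: H wins 12–3.
E vs G: G wins 10–5.
E vs H: H wins 14–1.
G vs H: G wins 10–5.
Every alternative loses at least once (D loses to E; E loses to G; G loses to D; H loses to G). The majority relation contains the cycle D → G → E → D, so there is no Condorcet winner.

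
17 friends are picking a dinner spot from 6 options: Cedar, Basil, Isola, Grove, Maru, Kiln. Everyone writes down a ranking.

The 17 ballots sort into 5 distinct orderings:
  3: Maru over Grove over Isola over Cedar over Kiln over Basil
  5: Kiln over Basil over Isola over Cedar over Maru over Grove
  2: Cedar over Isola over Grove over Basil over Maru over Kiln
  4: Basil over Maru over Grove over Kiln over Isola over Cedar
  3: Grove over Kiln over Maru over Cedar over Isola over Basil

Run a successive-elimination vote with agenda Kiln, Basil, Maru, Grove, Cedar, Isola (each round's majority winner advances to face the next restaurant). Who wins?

Maru

Round 1: Kiln vs Basil — 11–6, Kiln advances.
Round 2: Kiln vs Maru — 8–9, Maru advances.
Round 3: Maru vs Grove — 12–5, Maru advances.
Round 4: Maru vs Cedar — 10–7, Maru advances.
Round 5: Maru vs Isola — 10–7, Maru advances.
Maru survives the agenda.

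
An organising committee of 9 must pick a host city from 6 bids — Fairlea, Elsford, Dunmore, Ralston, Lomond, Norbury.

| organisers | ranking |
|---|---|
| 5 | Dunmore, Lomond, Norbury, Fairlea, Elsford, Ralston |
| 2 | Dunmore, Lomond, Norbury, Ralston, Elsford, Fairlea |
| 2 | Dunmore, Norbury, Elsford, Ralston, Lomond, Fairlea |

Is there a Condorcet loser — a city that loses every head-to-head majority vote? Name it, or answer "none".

Head-to-head results (9 organisers):
Fairlea vs Elsford: Fairlea wins 5–4.
Fairlea–Dunmore: Dunmore 9–0.
Fairlea–Ralston: Fairlea 5–4.
Fairlea vs Lomond: Lomond, 9–0.
Fairlea vs Norbury: 0 for Fairlea, 9 for Norbury — Norbury by 9–0.
Elsford vs Dunmore: Dunmore, 9–0.
Elsford vs Ralston: Elsford, 7–2.
Elsford vs Lomond: Lomond, 7–2.
Elsford vs Norbury: Elsford is ranked higher on 0 ballots, Norbury on 9. Norbury wins 9–0.
Dunmore–Ralston: Dunmore 9–0.
Dunmore vs Lomond: 9 to 0, Dunmore.
Dunmore vs Norbury: Dunmore, 9–0.
Ralston–Lomond: Lomond 7–2.
Ralston vs Norbury: Norbury, 9–0.
Lomond–Norbury: Lomond 7–2.
Ralston is beaten in every head-to-head and is the Condorcet loser.

Ralston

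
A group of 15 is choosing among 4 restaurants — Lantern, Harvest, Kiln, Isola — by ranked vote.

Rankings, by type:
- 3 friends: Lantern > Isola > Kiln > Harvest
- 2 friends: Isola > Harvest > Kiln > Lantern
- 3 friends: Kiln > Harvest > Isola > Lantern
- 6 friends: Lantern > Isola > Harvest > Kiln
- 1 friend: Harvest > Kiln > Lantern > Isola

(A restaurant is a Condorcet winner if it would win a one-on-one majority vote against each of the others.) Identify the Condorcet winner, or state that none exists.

Lantern

Pairwise majorities:
Lantern vs Harvest: 3+6 = 9 for Lantern, 6 for Harvest — Lantern by 9–6.
Lantern vs Kiln: 9 to 6, Lantern.
Lantern vs Isola: Lantern wins 10–5.
Harvest vs Kiln: Harvest preferred on 2+6+1 = 9 ballots; Harvest wins 9–6.
Harvest vs Isola: Harvest is ranked higher on 3+1 = 4 ballots, Isola on 11. Isola wins 11–4.
Kiln vs Isola: 4 to 11, Isola.
Lantern beats each of Harvest, Kiln, Isola — Lantern is the Condorcet winner.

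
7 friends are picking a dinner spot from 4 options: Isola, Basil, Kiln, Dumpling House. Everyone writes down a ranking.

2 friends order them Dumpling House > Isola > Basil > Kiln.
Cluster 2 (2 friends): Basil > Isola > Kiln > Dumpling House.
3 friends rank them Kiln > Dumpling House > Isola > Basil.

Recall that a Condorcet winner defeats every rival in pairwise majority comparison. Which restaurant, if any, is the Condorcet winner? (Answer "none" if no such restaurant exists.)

none

Check each pair by majority over 7 ballots:
Isola vs Basil: Isola, 5–2.
Isola vs Kiln: Isola wins 4–3.
Isola vs Dumpling House: Dumpling House wins 5–2.
Basil–Kiln: Basil 4–3.
Basil vs Dumpling House: Basil is ranked higher on 2 ballots, Dumpling House on 5. Dumpling House wins 5–2.
Kiln vs Dumpling House: 5 to 2, Kiln.
Each restaurant drops at least one matchup (Isola loses to Dumpling House; Basil loses to Isola; Kiln loses to Isola; Dumpling House loses to Kiln); the cycle Isola > Kiln > Dumpling House > Isola rules out a Condorcet winner.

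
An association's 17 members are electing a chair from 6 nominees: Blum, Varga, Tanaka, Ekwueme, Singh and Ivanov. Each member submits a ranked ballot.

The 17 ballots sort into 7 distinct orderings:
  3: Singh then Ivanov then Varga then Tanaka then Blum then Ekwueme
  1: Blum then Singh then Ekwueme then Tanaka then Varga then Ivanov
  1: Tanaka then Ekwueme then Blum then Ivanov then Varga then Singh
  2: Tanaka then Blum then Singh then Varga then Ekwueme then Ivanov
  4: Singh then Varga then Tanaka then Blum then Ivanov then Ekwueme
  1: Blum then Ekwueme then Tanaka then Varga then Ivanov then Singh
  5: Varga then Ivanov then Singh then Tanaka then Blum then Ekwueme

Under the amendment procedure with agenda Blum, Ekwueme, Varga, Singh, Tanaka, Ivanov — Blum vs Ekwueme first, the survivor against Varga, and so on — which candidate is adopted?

Singh

Round 1: Blum vs Ekwueme — 16–1, Blum advances.
Round 2: Blum vs Varga — 5–12, Varga advances.
Round 3: Varga vs Singh — 7–10, Singh advances.
Round 4: Singh vs Tanaka — 13–4, Singh advances.
Round 5: Singh vs Ivanov — 10–7, Singh advances.
Singh survives the agenda.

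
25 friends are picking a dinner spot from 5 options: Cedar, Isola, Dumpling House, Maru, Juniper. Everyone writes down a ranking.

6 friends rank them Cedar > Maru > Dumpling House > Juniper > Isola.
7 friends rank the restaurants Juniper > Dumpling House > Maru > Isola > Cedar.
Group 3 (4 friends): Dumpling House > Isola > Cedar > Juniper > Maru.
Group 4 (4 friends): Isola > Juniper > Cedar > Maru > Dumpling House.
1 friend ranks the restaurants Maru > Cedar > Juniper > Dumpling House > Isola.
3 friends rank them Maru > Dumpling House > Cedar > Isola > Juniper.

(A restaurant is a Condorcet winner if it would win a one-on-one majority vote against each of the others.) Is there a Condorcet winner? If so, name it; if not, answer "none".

Pairwise majorities:
Cedar vs Isola: 6+1+3 = 10 for Cedar, 15 for Isola — Isola by 15–10.
Cedar vs Dumpling House: 11 to 14, Dumpling House.
Cedar vs Maru: 14 to 11, Cedar.
Cedar vs Juniper: Cedar is ranked higher on 6+4+1+3 = 14 ballots, Juniper on 11. Cedar wins 14–11.
Isola vs Dumpling House: 4 to 21, Dumpling House.
Isola vs Maru: Isola is ranked higher on 4+4 = 8 ballots, Maru on 17. Maru wins 17–8.
Isola vs Juniper: Isola preferred on 4+4+3 = 11 ballots; Juniper wins 14–11.
Dumpling House vs Maru: 7+4 = 11 for Dumpling House, 14 for Maru — Maru by 14–11.
Dumpling House vs Juniper: 13 to 12, Dumpling House.
Maru vs Juniper: Maru preferred on 6+1+3 = 10 ballots; Juniper wins 15–10.
Every restaurant loses at least once (Cedar loses to Isola; Isola loses to Dumpling House; Dumpling House loses to Maru; Maru loses to Cedar; Juniper loses to Cedar). The majority relation contains the cycle Cedar > Maru > Isola > Cedar, so there is no Condorcet winner.

none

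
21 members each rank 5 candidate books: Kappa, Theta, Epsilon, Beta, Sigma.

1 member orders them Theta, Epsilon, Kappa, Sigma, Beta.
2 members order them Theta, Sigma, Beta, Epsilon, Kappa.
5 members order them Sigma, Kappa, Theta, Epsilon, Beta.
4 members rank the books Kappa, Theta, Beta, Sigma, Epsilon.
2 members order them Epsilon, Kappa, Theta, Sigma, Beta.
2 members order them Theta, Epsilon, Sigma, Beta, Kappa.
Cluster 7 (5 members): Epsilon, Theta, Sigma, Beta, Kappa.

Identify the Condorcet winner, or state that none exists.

none

Check each pair by majority over 21 ballots:
Kappa vs Theta: Kappa wins 11–10.
Kappa–Epsilon: Epsilon 12–9.
Kappa vs Beta: Kappa, 12–9.
Kappa–Sigma: Sigma 14–7.
Theta vs Epsilon: Theta, 14–7.
Theta–Beta: Theta 21–0.
Theta vs Sigma: Theta, 16–5.
Epsilon–Beta: Epsilon 15–6.
Epsilon–Sigma: Sigma 11–10.
Beta–Sigma: Sigma 17–4.
No book is unbeaten: Kappa loses to Epsilon; Theta loses to Kappa; Epsilon loses to Theta; Beta loses to Kappa; Sigma loses to Theta. In particular Kappa beats Theta beats Epsilon beats Kappa is a majority cycle — no Condorcet winner exists.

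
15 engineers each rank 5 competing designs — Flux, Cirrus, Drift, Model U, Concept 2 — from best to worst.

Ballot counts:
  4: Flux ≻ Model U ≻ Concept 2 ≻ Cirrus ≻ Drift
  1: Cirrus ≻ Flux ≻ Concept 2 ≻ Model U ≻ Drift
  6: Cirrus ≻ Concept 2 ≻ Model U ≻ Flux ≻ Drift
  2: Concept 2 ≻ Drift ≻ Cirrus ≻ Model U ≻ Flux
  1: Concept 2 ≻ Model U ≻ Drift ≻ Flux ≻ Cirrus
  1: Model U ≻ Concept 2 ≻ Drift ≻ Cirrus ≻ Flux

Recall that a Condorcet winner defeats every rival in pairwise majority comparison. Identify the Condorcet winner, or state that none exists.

Concept 2

Pairwise majorities:
Flux vs Cirrus: Flux is ranked higher on 4+1 = 5 ballots, Cirrus on 10. Cirrus wins 10–5.
Flux–Drift: Flux 11–4.
Flux vs Model U: 5 to 10, Model U.
Flux vs Concept 2: Flux preferred on 4+1 = 5 ballots; Concept 2 wins 10–5.
Cirrus–Drift: Cirrus 11–4.
Cirrus vs Model U: Cirrus preferred on 1+6+2 = 9 ballots; Cirrus wins 9–6.
Cirrus vs Concept 2: 1+6 = 7 for Cirrus, 8 for Concept 2 — Concept 2 by 8–7.
Drift vs Model U: Model U, 13–2.
Drift vs Concept 2: Drift preferred on 0 ballots; Concept 2 wins 15–0.
Model U vs Concept 2: Model U preferred on 4+1 = 5 ballots; Concept 2 wins 10–5.
Concept 2 defeats every rival head-to-head and is the Condorcet winner.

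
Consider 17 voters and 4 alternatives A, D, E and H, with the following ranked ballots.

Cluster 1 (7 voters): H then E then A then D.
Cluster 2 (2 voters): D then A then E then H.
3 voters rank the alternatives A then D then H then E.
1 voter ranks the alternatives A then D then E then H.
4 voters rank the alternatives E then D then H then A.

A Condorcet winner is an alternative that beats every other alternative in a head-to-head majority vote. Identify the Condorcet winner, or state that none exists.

Pairwise majorities:
A vs D: A is ranked higher on 7+3+1 = 11 ballots, D on 6. A wins 11–6.
A vs E: A is ranked higher on 2+3+1 = 6 ballots, E on 11. E wins 11–6.
A vs H: A preferred on 2+3+1 = 6 ballots; H wins 11–6.
D vs E: 2+3+1 = 6 for D, 11 for E — E by 11–6.
D vs H: D is ranked higher on 2+3+1+4 = 10 ballots, H on 7. D wins 10–7.
E vs H: 7 to 10, H.
Every alternative loses at least once (A loses to E; D loses to A; E loses to H; H loses to D). The majority relation contains the cycle A > D > H > A, so there is no Condorcet winner.

none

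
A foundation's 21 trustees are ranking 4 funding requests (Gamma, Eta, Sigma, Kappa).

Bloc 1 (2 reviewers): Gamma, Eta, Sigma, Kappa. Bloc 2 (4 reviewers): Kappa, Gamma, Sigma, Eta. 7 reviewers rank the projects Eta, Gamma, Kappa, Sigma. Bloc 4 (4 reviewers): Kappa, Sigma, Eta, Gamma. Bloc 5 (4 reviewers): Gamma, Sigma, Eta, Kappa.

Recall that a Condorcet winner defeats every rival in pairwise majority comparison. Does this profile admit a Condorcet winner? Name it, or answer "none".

none

Head-to-head results (21 reviewers):
Gamma vs Eta: Eta, 11–10.
Gamma vs Sigma: Gamma, 17–4.
Gamma vs Kappa: Gamma preferred on 2+7+4 = 13 ballots; Gamma wins 13–8.
Eta vs Sigma: Sigma wins 12–9.
Eta vs Kappa: 2+7+4 = 13 for Eta, 8 for Kappa — Eta by 13–8.
Sigma–Kappa: Kappa 15–6.
Every project loses at least once (Gamma loses to Eta; Eta loses to Sigma; Sigma loses to Gamma; Kappa loses to Gamma). The majority relation contains the cycle Gamma → Sigma → Eta → Gamma, so there is no Condorcet winner.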